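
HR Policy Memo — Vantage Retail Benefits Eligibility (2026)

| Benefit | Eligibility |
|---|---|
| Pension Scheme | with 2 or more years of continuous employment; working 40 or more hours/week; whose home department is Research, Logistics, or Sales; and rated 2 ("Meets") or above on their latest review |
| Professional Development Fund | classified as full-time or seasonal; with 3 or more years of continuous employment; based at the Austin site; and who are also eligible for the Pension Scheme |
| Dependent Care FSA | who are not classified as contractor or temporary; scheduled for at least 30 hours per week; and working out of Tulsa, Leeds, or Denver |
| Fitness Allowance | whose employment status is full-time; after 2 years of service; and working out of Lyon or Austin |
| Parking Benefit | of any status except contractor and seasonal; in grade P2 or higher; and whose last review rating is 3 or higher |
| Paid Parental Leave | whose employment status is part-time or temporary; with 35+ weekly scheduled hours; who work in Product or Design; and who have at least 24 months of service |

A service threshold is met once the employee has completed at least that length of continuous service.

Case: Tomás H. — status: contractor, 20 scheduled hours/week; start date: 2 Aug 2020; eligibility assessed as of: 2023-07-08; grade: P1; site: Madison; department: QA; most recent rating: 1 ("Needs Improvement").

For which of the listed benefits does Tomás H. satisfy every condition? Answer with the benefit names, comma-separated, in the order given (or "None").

Service from 2 Aug 2020 to 2023-07-08: 1070 days.
Pension Scheme — service 1070 days ≥ 2 years (≈730 days) ✓; 20 hrs/wk < 40 ✗ → not eligible.
Professional Development Fund — status contractor ✗ (requires full-time or seasonal) → not eligible.
Dependent Care FSA — status contractor ✗ (excluded) → not eligible.
Fitness Allowance — status contractor ✗ (requires full-time) → not eligible.
Parking Benefit — status contractor ✗ (excluded) → not eligible.
Paid Parental Leave — status contractor ✗ (requires part-time or temporary) → not eligible.

None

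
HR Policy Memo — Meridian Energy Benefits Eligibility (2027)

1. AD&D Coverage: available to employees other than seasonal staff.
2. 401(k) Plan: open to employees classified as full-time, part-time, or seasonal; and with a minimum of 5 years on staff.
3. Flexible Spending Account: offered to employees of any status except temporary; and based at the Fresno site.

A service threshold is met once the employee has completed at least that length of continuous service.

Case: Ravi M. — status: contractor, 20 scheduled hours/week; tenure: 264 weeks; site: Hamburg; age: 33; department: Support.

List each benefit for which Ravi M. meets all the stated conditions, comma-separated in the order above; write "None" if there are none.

AD&D Coverage — status contractor ✓ (not excluded) → eligible.
401(k) Plan — status contractor ✗ (requires full-time, part-time, or seasonal) → not eligible.
Flexible Spending Account — status contractor ✓ (not excluded); site Hamburg ✗ (not Fresno) → not eligible.

AD&D Coverage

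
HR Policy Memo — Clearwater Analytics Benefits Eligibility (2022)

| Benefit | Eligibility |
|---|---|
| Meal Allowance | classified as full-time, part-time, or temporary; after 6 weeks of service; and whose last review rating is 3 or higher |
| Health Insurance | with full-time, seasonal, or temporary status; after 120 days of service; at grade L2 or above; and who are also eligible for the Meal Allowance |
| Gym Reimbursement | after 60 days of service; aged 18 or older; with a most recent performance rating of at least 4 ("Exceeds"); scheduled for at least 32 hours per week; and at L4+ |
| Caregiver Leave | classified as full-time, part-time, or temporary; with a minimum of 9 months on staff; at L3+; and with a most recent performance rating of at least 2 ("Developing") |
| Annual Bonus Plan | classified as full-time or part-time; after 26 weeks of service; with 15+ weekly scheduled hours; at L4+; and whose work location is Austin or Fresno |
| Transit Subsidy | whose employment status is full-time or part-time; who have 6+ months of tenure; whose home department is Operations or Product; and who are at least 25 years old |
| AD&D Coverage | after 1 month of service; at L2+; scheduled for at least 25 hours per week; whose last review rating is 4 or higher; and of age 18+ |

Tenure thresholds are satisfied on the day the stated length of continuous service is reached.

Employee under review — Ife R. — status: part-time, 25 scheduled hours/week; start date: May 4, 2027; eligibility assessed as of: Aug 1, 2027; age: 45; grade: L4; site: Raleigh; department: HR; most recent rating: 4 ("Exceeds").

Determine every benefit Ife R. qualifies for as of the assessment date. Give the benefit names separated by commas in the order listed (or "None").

Meal Allowance, AD&D Coverage

Service from May 4, 2027 to Aug 1, 2027: 89 days.
Meal Allowance — status part-time ✓; service 89 days ≥ 6 weeks (≈42 days) ✓; rating 4 ≥ 3 ✓ → eligible.
Health Insurance — status part-time ✗ (requires full-time, seasonal, or temporary) → not eligible.
Gym Reimbursement — service 89 days ≥ 60 days ✓; age 45 ≥ 18 ✓; rating 4 ≥ 4 ✓; 25 hrs/wk < 32 ✗ → not eligible.
Caregiver Leave — status part-time ✓; service 89 days < 9 months (≈270 days) ✗ → not eligible.
Annual Bonus Plan — status part-time ✓; service 89 days < 26 weeks (≈182 days) ✗ → not eligible.
Transit Subsidy — status part-time ✓; service 89 days < 6 months (≈180 days) ✗ → not eligible.
AD&D Coverage — service 89 days ≥ 1 month (≈30 days) ✓; grade L4 ≥ L2 ✓; 25 hrs/wk ≥ 25 ✓; rating 4 ≥ 4 ✓; age 45 ≥ 18 ✓ → eligible.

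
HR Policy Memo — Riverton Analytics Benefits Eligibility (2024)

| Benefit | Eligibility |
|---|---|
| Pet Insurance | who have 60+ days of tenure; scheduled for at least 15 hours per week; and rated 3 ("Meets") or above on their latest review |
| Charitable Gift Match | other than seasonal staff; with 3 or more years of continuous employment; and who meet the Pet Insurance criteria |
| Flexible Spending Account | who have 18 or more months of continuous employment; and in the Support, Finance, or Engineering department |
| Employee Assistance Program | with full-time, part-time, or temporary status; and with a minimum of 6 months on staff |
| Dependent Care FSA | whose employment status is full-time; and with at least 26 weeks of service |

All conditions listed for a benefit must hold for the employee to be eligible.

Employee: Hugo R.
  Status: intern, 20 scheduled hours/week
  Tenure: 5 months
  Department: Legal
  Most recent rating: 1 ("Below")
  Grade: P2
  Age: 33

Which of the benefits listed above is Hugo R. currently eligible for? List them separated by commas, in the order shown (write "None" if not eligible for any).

Pet Insurance — service 5 months ≥ 60 days ✓; 20 hrs/wk ≥ 15 ✓; rating 1 < 3 ✗ → not eligible.
Charitable Gift Match — status intern ✓ (not excluded); service 5 months < 3 years (≈1095 days) ✗ → not eligible.
Flexible Spending Account — service 5 months < 18 months ✗ → not eligible.
Employee Assistance Program — status intern ✗ (requires full-time, part-time, or temporary) → not eligible.
Dependent Care FSA — status intern ✗ (requires full-time) → not eligible.

None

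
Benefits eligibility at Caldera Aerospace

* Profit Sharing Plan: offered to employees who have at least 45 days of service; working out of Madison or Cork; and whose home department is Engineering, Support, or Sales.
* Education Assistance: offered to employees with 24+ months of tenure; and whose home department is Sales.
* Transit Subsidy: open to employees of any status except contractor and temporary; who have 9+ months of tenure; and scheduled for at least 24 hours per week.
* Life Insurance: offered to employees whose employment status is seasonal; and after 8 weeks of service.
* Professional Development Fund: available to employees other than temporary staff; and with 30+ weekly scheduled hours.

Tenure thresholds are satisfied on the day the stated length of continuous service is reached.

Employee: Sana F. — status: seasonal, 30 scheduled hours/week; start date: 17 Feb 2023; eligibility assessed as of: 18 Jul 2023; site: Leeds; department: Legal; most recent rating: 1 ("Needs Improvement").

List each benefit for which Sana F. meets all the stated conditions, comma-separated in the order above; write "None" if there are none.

Life Insurance, Professional Development Fund

Service from 17 Feb 2023 to 18 Jul 2023: 151 days.
Profit Sharing Plan — service 151 days ≥ 45 days ✓; site Leeds ✗ (not Madison or Cork) → not eligible.
Education Assistance — service 151 days < 24 months (≈720 days) ✗ → not eligible.
Transit Subsidy — status seasonal ✓ (not excluded); service 151 days < 9 months (≈270 days) ✗ → not eligible.
Life Insurance — status seasonal ✓; service 151 days ≥ 8 weeks (≈56 days) ✓ → eligible.
Professional Development Fund — status seasonal ✓ (not excluded); 30 hrs/wk ≥ 30 ✓ → eligible.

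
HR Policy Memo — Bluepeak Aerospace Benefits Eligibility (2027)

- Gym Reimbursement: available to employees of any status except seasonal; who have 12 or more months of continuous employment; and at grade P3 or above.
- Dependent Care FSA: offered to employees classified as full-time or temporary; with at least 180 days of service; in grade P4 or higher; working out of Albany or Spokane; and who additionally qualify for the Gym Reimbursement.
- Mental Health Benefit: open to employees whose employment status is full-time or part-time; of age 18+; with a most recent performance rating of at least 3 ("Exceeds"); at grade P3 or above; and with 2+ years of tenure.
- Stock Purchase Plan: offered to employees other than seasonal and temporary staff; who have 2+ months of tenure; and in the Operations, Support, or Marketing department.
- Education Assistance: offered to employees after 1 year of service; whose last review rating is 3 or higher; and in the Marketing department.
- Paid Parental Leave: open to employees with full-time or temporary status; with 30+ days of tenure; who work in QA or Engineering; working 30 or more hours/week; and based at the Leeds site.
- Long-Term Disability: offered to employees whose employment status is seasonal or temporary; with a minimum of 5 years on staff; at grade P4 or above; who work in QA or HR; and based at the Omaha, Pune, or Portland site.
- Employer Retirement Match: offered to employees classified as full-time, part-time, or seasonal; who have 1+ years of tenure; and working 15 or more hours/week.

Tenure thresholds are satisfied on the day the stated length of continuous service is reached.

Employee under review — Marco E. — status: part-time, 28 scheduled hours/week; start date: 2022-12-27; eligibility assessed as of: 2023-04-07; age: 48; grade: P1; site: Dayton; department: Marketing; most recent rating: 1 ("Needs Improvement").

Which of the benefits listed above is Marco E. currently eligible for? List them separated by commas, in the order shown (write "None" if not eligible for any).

Service from 2022-12-27 to 2023-04-07: 101 days.
Gym Reimbursement — status part-time ✓ (not excluded); service 101 days < 12 months (≈360 days) ✗ → not eligible.
Dependent Care FSA — status part-time ✗ (requires full-time or temporary) → not eligible.
Mental Health Benefit — status part-time ✓; age 48 ≥ 18 ✓; rating 1 < 3 ✗ → not eligible.
Stock Purchase Plan — status part-time ✓ (not excluded); service 101 days ≥ 2 months (≈60 days) ✓; dept Marketing ✓ → eligible.
Education Assistance — service 101 days < 1 year (≈365 days) ✗ → not eligible.
Paid Parental Leave — status part-time ✗ (requires full-time or temporary) → not eligible.
Long-Term Disability — status part-time ✗ (requires seasonal or temporary) → not eligible.
Employer Retirement Match — status part-time ✓; service 101 days < 1 year (≈365 days) ✗ → not eligible.

Stock Purchase Plan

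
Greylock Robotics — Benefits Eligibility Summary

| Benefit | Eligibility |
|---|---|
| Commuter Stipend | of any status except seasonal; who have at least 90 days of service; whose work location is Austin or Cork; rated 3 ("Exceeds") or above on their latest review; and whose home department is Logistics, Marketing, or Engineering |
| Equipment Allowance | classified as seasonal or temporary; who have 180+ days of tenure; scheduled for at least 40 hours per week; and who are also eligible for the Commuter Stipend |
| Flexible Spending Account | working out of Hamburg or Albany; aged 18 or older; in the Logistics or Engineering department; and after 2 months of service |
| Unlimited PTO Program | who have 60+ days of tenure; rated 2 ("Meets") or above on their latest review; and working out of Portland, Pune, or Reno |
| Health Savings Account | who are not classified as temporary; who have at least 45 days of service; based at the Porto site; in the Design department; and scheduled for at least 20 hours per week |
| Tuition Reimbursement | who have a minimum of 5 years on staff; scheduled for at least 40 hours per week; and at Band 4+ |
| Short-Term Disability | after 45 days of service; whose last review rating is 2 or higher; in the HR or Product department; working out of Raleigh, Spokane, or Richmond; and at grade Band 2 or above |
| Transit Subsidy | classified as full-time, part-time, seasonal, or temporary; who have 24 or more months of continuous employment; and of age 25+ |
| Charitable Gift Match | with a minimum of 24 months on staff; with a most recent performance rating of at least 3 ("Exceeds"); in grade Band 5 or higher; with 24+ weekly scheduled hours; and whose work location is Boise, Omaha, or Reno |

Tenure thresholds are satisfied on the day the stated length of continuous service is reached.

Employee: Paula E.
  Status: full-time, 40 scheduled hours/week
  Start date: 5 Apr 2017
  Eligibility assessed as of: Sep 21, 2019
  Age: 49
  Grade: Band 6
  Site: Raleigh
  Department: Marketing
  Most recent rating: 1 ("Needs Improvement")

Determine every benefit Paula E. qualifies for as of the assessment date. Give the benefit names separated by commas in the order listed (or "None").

Service from 5 Apr 2017 to Sep 21, 2019: 899 days.
Commuter Stipend — status full-time ✓ (not excluded); service 899 days ≥ 90 days ✓; site Raleigh ✗ (not Austin or Cork) → not eligible.
Equipment Allowance — status full-time ✗ (requires seasonal or temporary) → not eligible.
Flexible Spending Account — site Raleigh ✗ (not Hamburg or Albany) → not eligible.
Unlimited PTO Program — service 899 days ≥ 60 days ✓; rating 1 < 2 ✗ → not eligible.
Health Savings Account — status full-time ✓ (not excluded); service 899 days ≥ 45 days ✓; site Raleigh ✗ (not Porto) → not eligible.
Tuition Reimbursement — service 899 days < 5 years (≈1825 days) ✗ → not eligible.
Short-Term Disability — service 899 days ≥ 45 days ✓; rating 1 < 2 ✗ → not eligible.
Transit Subsidy — status full-time ✓; service 899 days ≥ 24 months (≈720 days) ✓; age 49 ≥ 25 ✓ → eligible.
Charitable Gift Match — service 899 days ≥ 24 months (≈720 days) ✓; rating 1 < 3 ✗ → not eligible.

Transit Subsidy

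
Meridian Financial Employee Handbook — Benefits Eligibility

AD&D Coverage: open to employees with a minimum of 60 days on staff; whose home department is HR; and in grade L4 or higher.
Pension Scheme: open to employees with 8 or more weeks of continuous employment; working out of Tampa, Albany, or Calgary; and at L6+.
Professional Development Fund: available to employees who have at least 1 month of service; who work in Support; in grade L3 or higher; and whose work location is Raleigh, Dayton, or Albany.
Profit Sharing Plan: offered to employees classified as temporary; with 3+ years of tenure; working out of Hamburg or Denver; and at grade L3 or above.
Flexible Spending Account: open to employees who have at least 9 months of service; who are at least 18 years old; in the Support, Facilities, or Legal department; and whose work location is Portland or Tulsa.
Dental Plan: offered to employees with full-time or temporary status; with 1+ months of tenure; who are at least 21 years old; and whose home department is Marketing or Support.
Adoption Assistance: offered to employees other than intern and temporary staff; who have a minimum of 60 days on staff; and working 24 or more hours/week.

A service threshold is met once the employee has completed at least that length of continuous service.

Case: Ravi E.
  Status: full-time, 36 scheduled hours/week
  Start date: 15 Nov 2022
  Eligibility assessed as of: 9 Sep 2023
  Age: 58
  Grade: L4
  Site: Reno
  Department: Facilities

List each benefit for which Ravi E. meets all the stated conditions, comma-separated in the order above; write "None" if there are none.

Service from 15 Nov 2022 to 9 Sep 2023: 298 days.
AD&D Coverage — service 298 days ≥ 60 days ✓; dept Facilities ✗ → not eligible.
Pension Scheme — service 298 days ≥ 8 weeks (≈56 days) ✓; site Reno ✗ (not Tampa, Albany, or Calgary) → not eligible.
Professional Development Fund — service 298 days ≥ 1 month (≈30 days) ✓; dept Facilities ✗ → not eligible.
Profit Sharing Plan — status full-time ✗ (requires temporary) → not eligible.
Flexible Spending Account — service 298 days ≥ 9 months (≈270 days) ✓; age 58 ≥ 18 ✓; dept Facilities ✓; site Reno ✗ (not Portland or Tulsa) → not eligible.
Dental Plan — status full-time ✓; service 298 days ≥ 1 month (≈30 days) ✓; age 58 ≥ 21 ✓; dept Facilities ✗ → not eligible.
Adoption Assistance — status full-time ✓ (not excluded); service 298 days ≥ 60 days ✓; 36 hrs/wk ≥ 24 ✓ → eligible.

Adoption Assistance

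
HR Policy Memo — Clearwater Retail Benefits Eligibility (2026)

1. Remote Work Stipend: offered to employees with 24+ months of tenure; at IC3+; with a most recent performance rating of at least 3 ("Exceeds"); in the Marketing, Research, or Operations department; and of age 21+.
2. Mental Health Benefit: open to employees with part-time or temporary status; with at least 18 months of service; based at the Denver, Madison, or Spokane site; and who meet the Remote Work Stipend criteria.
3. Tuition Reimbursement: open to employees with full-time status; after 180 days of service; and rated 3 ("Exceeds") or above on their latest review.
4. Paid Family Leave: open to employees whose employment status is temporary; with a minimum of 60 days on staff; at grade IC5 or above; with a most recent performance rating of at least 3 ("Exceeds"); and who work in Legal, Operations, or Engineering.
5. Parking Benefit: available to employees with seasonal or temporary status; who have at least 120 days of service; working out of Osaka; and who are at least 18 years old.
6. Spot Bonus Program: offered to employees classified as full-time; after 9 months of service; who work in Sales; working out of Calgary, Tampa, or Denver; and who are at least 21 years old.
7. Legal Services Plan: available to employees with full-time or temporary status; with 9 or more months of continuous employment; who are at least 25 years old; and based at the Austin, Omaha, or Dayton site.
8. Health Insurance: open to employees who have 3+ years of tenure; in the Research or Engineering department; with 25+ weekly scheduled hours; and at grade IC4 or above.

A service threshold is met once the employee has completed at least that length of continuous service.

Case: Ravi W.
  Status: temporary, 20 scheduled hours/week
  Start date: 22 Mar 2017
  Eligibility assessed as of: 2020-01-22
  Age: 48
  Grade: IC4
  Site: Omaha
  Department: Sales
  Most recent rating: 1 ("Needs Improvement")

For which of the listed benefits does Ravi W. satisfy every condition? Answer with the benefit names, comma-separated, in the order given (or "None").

Legal Services Plan

Service from 22 Mar 2017 to 2020-01-22: 1036 days.
Remote Work Stipend — service 1036 days ≥ 24 months (≈720 days) ✓; grade IC4 ≥ IC3 ✓; rating 1 < 3 ✗ → not eligible.
Mental Health Benefit — status temporary ✓; service 1036 days ≥ 18 months (≈540 days) ✓; site Omaha ✗ (not Denver, Madison, or Spokane) → not eligible.
Tuition Reimbursement — status temporary ✗ (requires full-time) → not eligible.
Paid Family Leave — status temporary ✓; service 1036 days ≥ 60 days ✓; grade IC4 < IC5 ✗ → not eligible.
Parking Benefit — status temporary ✓; service 1036 days ≥ 120 days ✓; site Omaha ✗ (not Osaka) → not eligible.
Spot Bonus Program — status temporary ✗ (requires full-time) → not eligible.
Legal Services Plan — status temporary ✓; service 1036 days ≥ 9 months (≈270 days) ✓; age 48 ≥ 25 ✓; site Omaha ✓ → eligible.
Health Insurance — service 1036 days < 3 years (≈1095 days) ✗ → not eligible.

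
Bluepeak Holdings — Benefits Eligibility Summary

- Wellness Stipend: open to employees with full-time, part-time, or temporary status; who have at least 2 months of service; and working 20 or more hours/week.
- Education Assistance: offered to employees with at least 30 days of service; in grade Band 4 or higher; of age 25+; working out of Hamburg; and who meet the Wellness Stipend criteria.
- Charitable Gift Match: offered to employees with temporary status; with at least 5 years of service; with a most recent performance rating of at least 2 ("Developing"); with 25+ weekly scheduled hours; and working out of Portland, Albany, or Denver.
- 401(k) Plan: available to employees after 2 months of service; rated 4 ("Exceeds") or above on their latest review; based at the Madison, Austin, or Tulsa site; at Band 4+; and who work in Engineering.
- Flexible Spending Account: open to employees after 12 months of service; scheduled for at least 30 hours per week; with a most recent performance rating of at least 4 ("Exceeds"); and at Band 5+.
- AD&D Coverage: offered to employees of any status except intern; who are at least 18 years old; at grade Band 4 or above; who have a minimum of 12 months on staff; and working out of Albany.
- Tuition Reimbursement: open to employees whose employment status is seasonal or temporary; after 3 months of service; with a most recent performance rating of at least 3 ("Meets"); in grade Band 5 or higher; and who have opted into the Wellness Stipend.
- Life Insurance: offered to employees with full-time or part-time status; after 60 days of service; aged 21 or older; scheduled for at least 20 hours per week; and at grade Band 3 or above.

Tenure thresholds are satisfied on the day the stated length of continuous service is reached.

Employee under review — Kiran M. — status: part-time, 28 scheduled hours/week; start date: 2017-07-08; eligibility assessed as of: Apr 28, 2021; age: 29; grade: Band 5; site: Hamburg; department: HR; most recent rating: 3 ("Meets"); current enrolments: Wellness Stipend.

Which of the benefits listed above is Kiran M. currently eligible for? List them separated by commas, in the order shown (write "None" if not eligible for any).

Wellness Stipend, Education Assistance, Life Insurance

Service from 2017-07-08 to Apr 28, 2021: 1390 days.
Wellness Stipend — status part-time ✓; service 1390 days ≥ 2 months (≈60 days) ✓; 28 hrs/wk ≥ 20 ✓ → eligible.
Education Assistance — service 1390 days ≥ 30 days ✓; grade Band 5 ≥ Band 4 ✓; age 29 ≥ 25 ✓; site Hamburg ✓; eligible for Wellness Stipend ✓ → eligible.
Charitable Gift Match — status part-time ✗ (requires temporary) → not eligible.
401(k) Plan — service 1390 days ≥ 2 months (≈60 days) ✓; rating 3 < 4 ✗ → not eligible.
Flexible Spending Account — service 1390 days ≥ 12 months (≈360 days) ✓; 28 hrs/wk < 30 ✗ → not eligible.
AD&D Coverage — status part-time ✓ (not excluded); age 29 ≥ 18 ✓; grade Band 5 ≥ Band 4 ✓; service 1390 days ≥ 12 months (≈360 days) ✓; site Hamburg ✗ (not Albany) → not eligible.
Tuition Reimbursement — status part-time ✗ (requires seasonal or temporary) → not eligible.
Life Insurance — status part-time ✓; service 1390 days ≥ 60 days ✓; age 29 ≥ 21 ✓; 28 hrs/wk ≥ 20 ✓; grade Band 5 ≥ Band 3 ✓ → eligible.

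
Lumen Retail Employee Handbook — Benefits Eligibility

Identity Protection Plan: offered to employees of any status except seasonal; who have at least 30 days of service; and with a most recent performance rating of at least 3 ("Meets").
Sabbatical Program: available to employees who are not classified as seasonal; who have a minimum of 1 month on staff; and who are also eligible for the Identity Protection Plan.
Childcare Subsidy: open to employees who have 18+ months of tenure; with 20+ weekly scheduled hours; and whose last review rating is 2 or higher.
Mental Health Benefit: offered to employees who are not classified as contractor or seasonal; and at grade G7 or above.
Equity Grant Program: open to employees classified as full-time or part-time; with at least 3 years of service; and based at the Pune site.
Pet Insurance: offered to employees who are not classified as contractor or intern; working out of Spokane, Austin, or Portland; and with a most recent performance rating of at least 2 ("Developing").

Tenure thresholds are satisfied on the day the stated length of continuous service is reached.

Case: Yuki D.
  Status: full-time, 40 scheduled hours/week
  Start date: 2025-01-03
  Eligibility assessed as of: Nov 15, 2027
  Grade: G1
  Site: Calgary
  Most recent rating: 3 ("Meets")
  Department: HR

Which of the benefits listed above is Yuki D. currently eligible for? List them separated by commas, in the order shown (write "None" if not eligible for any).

Service from 2025-01-03 to Nov 15, 2027: 1046 days.
Identity Protection Plan — status full-time ✓ (not excluded); service 1046 days ≥ 30 days ✓; rating 3 ≥ 3 ✓ → eligible.
Sabbatical Program — status full-time ✓ (not excluded); service 1046 days ≥ 1 month (≈30 days) ✓; eligible for Identity Protection Plan ✓ → eligible.
Childcare Subsidy — service 1046 days ≥ 18 months (≈540 days) ✓; 40 hrs/wk ≥ 20 ✓; rating 3 ≥ 2 ✓ → eligible.
Mental Health Benefit — status full-time ✓ (not excluded); grade G1 < G7 ✗ → not eligible.
Equity Grant Program — status full-time ✓; service 1046 days < 3 years (≈1095 days) ✗ → not eligible.
Pet Insurance — status full-time ✓ (not excluded); site Calgary ✗ (not Spokane, Austin, or Portland) → not eligible.

Identity Protection Plan, Sabbatical Program, Childcare Subsidy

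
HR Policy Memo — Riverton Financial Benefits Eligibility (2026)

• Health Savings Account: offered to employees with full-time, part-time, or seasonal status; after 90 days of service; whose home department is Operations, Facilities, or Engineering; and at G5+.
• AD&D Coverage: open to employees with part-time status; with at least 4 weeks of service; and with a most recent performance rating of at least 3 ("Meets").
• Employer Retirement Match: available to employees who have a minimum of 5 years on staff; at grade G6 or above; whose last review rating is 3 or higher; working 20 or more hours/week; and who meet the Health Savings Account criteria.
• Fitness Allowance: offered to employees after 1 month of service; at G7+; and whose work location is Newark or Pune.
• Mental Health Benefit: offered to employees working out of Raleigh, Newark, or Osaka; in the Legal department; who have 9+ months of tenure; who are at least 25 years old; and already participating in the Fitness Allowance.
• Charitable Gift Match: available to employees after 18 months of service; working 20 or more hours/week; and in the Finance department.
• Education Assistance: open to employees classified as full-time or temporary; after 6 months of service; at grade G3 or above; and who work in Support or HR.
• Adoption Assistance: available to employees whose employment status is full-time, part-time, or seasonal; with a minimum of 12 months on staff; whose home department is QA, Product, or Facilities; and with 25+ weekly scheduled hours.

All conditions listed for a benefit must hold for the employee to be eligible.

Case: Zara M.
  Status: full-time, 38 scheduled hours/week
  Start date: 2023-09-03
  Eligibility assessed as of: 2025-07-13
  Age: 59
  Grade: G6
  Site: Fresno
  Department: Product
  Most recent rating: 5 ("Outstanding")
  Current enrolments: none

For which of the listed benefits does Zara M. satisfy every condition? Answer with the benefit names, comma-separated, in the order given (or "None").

Adoption Assistance

Service from 2023-09-03 to 2025-07-13: 679 days.
Health Savings Account — status full-time ✓; service 679 days ≥ 90 days ✓; dept Product ✗ → not eligible.
AD&D Coverage — status full-time ✗ (requires part-time) → not eligible.
Employer Retirement Match — service 679 days < 5 years (≈1825 days) ✗ → not eligible.
Fitness Allowance — service 679 days ≥ 1 month (≈30 days) ✓; grade G6 < G7 ✗ → not eligible.
Mental Health Benefit — site Fresno ✗ (not Raleigh, Newark, or Osaka) → not eligible.
Charitable Gift Match — service 679 days ≥ 18 months (≈540 days) ✓; 38 hrs/wk ≥ 20 ✓; dept Product ✗ → not eligible.
Education Assistance — status full-time ✓; service 679 days ≥ 6 months (≈180 days) ✓; grade G6 ≥ G3 ✓; dept Product ✗ → not eligible.
Adoption Assistance — status full-time ✓; service 679 days ≥ 12 months (≈360 days) ✓; dept Product ✓; 38 hrs/wk ≥ 25 ✓ → eligible.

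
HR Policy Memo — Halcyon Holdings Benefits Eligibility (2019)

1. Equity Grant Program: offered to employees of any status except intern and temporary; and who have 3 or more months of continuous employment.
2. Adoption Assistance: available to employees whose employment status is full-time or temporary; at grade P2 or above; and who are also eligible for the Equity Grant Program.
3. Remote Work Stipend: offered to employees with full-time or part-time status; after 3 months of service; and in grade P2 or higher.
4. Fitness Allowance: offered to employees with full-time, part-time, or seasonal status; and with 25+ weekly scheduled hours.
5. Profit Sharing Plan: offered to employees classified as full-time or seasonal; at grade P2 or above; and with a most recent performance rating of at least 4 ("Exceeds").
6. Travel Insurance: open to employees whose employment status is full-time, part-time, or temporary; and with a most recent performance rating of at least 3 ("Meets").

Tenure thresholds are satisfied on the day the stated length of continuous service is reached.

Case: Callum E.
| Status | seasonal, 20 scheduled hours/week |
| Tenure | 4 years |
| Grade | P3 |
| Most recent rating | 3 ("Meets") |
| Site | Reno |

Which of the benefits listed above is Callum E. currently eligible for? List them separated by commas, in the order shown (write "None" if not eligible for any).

Equity Grant Program — status seasonal ✓ (not excluded); service 4 years ≥ 3 months (≈90 days) ✓ → eligible.
Adoption Assistance — status seasonal ✗ (requires full-time or temporary) → not eligible.
Remote Work Stipend — status seasonal ✗ (requires full-time or part-time) → not eligible.
Fitness Allowance — status seasonal ✓; 20 hrs/wk < 25 ✗ → not eligible.
Profit Sharing Plan — status seasonal ✓; grade P3 ≥ P2 ✓; rating 3 < 4 ✗ → not eligible.
Travel Insurance — status seasonal ✗ (requires full-time, part-time, or temporary) → not eligible.

Equity Grant Program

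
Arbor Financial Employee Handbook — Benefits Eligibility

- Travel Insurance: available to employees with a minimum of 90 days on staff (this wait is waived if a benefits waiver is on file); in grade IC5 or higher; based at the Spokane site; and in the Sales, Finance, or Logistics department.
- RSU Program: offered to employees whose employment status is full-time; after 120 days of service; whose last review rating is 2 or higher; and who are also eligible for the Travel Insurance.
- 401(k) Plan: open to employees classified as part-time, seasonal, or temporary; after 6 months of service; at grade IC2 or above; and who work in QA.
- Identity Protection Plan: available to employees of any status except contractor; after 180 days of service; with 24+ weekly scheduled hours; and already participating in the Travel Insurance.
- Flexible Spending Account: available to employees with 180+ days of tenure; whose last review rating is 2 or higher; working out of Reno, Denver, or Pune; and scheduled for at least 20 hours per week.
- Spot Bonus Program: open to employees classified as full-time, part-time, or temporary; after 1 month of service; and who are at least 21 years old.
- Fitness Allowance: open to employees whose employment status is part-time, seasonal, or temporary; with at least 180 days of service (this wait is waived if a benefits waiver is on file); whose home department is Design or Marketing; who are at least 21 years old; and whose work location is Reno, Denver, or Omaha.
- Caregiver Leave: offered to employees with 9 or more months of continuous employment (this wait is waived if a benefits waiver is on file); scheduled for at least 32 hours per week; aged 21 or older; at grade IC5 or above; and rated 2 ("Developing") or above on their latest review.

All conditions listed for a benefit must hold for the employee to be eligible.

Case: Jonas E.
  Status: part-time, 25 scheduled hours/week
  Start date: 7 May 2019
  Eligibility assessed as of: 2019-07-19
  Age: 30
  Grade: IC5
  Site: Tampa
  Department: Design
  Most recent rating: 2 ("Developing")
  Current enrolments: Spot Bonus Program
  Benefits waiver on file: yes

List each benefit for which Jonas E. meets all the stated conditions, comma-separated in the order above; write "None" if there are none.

Spot Bonus Program

Service from 7 May 2019 to 2019-07-19: 73 days.
Travel Insurance — benefits waiver on file ✓; grade IC5 ≥ IC5 ✓; site Tampa ✗ (not Spokane) → not eligible.
RSU Program — status part-time ✗ (requires full-time) → not eligible.
401(k) Plan — status part-time ✓; service 73 days < 6 months (≈180 days) ✗ → not eligible.
Identity Protection Plan — status part-time ✓ (not excluded); service 73 days < 180 days ✗ → not eligible.
Flexible Spending Account — service 73 days < 180 days ✗ → not eligible.
Spot Bonus Program — status part-time ✓; service 73 days ≥ 1 month (≈30 days) ✓; age 30 ≥ 21 ✓ → eligible.
Fitness Allowance — status part-time ✓; benefits waiver on file ✓; dept Design ✓; age 30 ≥ 21 ✓; site Tampa ✗ (not Reno, Denver, or Omaha) → not eligible.
Caregiver Leave — benefits waiver on file ✓; 25 hrs/wk < 32 ✗ → not eligible.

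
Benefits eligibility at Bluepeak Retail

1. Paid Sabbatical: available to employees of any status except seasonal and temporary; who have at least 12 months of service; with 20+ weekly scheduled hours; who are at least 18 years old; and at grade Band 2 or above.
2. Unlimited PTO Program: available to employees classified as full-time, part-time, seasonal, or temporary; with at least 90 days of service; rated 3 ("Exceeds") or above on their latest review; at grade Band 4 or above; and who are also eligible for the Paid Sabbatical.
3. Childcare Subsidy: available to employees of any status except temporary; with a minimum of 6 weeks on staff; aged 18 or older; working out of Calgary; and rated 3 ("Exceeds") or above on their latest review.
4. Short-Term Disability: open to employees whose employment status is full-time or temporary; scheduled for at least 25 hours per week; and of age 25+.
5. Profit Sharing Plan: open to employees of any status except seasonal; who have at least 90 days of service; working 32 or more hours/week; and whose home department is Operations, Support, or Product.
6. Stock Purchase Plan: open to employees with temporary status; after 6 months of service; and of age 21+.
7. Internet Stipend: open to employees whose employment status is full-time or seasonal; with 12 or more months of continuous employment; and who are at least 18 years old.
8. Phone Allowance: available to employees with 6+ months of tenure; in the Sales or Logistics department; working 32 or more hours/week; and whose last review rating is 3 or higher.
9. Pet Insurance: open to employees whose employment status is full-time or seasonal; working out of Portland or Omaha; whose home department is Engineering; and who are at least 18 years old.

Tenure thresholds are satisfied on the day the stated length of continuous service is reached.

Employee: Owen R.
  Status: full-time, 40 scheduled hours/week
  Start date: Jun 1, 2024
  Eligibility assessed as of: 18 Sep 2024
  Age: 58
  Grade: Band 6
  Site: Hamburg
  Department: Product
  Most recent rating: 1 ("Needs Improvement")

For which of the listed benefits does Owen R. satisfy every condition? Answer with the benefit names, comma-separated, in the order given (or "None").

Service from Jun 1, 2024 to 18 Sep 2024: 109 days.
Paid Sabbatical — status full-time ✓ (not excluded); service 109 days < 12 months (≈360 days) ✗ → not eligible.
Unlimited PTO Program — status full-time ✓; service 109 days ≥ 90 days ✓; rating 1 < 3 ✗ → not eligible.
Childcare Subsidy — status full-time ✓ (not excluded); service 109 days ≥ 6 weeks (≈42 days) ✓; age 58 ≥ 18 ✓; site Hamburg ✗ (not Calgary) → not eligible.
Short-Term Disability — status full-time ✓; 40 hrs/wk ≥ 25 ✓; age 58 ≥ 25 ✓ → eligible.
Profit Sharing Plan — status full-time ✓ (not excluded); service 109 days ≥ 90 days ✓; 40 hrs/wk ≥ 32 ✓; dept Product ✓ → eligible.
Stock Purchase Plan — status full-time ✗ (requires temporary) → not eligible.
Internet Stipend — status full-time ✓; service 109 days < 12 months (≈360 days) ✗ → not eligible.
Phone Allowance — service 109 days < 6 months (≈180 days) ✗ → not eligible.
Pet Insurance — status full-time ✓; site Hamburg ✗ (not Portland or Omaha) → not eligible.

Short-Term Disability, Profit Sharing Plan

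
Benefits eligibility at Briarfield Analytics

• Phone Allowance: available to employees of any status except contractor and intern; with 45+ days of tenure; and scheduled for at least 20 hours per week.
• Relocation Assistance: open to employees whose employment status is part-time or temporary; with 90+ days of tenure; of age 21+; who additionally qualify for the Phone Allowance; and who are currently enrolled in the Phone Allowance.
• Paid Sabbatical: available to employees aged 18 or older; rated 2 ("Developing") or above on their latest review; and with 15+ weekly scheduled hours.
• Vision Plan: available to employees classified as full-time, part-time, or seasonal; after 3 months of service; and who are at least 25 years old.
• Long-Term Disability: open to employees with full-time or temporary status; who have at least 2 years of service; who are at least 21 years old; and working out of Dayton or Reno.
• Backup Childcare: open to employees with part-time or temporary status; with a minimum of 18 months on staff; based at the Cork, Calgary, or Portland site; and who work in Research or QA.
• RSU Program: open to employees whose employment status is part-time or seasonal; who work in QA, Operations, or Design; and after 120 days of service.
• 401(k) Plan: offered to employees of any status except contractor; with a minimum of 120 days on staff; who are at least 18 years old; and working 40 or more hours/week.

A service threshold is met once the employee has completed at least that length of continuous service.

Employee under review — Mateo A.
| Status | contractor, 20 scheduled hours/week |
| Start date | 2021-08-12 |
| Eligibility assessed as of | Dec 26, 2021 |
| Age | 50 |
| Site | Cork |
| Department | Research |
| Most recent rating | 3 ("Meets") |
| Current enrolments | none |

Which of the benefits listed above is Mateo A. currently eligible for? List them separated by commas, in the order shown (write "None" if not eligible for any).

Service from 2021-08-12 to Dec 26, 2021: 136 days.
Phone Allowance — status contractor ✗ (excluded) → not eligible.
Relocation Assistance — status contractor ✗ (requires part-time or temporary) → not eligible.
Paid Sabbatical — age 50 ≥ 18 ✓; rating 3 ≥ 2 ✓; 20 hrs/wk ≥ 15 ✓ → eligible.
Vision Plan — status contractor ✗ (requires full-time, part-time, or seasonal) → not eligible.
Long-Term Disability — status contractor ✗ (requires full-time or temporary) → not eligible.
Backup Childcare — status contractor ✗ (requires part-time or temporary) → not eligible.
RSU Program — status contractor ✗ (requires part-time or seasonal) → not eligible.
401(k) Plan — status contractor ✗ (excluded) → not eligible.

Paid Sabbatical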